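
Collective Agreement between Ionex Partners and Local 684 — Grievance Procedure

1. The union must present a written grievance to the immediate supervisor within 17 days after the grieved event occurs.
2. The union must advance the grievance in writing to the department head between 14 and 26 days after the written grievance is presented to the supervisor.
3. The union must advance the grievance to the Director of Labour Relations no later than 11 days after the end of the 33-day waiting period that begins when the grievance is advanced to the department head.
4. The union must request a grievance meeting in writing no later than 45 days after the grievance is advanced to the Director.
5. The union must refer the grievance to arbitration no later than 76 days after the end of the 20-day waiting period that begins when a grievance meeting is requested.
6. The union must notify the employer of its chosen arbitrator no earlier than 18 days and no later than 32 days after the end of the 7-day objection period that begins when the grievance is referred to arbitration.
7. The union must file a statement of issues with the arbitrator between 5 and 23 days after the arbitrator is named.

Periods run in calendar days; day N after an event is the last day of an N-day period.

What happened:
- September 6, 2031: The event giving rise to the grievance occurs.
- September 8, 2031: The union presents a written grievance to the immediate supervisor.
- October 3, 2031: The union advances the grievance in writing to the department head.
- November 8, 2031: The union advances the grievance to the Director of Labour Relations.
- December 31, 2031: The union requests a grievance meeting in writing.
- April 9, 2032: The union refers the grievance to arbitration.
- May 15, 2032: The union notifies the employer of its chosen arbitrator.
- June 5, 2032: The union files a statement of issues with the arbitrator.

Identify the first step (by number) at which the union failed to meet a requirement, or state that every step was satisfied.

Step 4

Step 1 — counting 17 days from September 6, 2031 (when the grieved event occurs) gives a deadline of September 23, 2031; September 8, 2031 is within that limit.
Step 2 — 14 and 26 days from September 8, 2031 (when the written grievance is presented to the supervisor) are September 22, 2031 and October 4, 2031 respectively; done October 3, 2031, which is between those dates.
Step 3 — counting 11 days from November 5, 2031 (end of the 33-day waiting period, which began when the grievance is advanced to the department head on October 3, 2031) gives a deadline of November 16, 2031; completed November 8, 2031, before the deadline.
Step 4 — counting 45 days from November 8, 2031 (when the grievance is advanced to the Director) gives a deadline of December 23, 2031; not done until December 31, 2031, 8 days after the deadline.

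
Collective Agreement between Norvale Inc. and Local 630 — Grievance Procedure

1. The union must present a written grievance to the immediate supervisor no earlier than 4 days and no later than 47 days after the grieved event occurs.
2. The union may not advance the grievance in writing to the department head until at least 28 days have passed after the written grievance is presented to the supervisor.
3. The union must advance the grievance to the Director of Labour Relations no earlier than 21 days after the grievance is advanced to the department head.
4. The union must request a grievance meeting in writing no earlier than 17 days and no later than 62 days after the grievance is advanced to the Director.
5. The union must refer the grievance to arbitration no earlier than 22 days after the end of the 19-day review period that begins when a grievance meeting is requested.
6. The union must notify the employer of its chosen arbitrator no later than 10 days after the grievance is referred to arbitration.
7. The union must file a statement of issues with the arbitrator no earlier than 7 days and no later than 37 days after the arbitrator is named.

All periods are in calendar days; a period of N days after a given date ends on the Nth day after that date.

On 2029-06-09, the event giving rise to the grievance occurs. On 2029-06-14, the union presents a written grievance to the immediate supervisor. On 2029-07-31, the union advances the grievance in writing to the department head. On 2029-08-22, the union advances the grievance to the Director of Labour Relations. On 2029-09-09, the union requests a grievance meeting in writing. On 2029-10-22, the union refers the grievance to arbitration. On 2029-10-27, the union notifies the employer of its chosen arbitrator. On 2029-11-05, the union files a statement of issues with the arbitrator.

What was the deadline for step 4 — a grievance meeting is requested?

2029-10-23

Step 4 runs from 2029-08-22, when the grievance is advanced to the Director. The window is 17–62 days after 2029-08-22; it closes on 2029-10-23.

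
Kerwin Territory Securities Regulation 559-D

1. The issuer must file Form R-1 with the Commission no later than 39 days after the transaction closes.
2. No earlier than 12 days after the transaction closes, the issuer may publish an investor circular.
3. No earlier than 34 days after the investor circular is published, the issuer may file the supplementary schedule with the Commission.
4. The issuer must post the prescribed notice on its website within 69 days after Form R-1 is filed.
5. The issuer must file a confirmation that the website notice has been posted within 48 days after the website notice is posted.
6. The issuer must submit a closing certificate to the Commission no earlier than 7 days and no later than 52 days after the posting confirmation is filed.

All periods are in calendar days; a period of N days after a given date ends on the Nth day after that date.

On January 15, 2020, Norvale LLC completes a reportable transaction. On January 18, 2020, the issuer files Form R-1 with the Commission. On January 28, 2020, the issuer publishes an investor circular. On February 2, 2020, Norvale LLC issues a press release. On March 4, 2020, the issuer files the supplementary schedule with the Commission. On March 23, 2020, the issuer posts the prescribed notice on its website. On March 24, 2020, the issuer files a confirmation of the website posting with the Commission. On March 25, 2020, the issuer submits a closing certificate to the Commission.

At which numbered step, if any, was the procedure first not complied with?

Step 6

Step 1 — counting 39 days from January 15, 2020 (when the transaction closes) gives a deadline of February 23, 2020; completed January 18, 2020, before the deadline.
Step 2 — must wait 12 days from January 15, 2020 (when the transaction closes), so not before January 27, 2020; January 28, 2020 is on or after that date.
Step 3 — must wait 34 days from January 28, 2020 (when the investor circular is published), so not before March 2, 2020; done March 4, 2020, after the minimum wait.
Step 4 — counting 69 days from January 18, 2020 (when Form R-1 is filed) gives a deadline of March 27, 2020; done March 23, 2020 — timely.
Step 5 — counting 48 days from March 23, 2020 (when the website notice is posted) gives a deadline of May 10, 2020; done March 24, 2020 — timely.
Step 6 — 7 and 52 days from March 24, 2020 (when the posting confirmation is filed) are March 31, 2020 and May 15, 2020 respectively; done March 25, 2020 — 6 days before the window opened.
The analysis stops there.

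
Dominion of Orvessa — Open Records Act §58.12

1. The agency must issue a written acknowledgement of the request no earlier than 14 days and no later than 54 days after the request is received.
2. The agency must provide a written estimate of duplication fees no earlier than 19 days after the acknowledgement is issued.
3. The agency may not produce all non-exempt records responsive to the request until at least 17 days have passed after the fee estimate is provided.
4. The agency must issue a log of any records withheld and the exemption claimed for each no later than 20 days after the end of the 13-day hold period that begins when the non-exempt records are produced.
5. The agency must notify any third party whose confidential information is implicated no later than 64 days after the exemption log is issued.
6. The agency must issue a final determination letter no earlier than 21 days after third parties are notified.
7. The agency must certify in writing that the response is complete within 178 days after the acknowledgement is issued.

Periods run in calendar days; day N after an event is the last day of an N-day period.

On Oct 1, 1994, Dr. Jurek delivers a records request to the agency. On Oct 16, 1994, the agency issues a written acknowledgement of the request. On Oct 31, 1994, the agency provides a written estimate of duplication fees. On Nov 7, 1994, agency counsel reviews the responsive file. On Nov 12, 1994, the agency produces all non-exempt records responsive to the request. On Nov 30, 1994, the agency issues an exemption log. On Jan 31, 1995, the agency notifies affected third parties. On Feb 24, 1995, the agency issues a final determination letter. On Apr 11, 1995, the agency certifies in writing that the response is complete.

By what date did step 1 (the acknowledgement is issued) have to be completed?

Step 1 runs from Oct 1, 1994, when the request is received. The window is 14–54 days after Oct 1, 1994; it closes on Nov 24, 1994.

Nov 24, 1994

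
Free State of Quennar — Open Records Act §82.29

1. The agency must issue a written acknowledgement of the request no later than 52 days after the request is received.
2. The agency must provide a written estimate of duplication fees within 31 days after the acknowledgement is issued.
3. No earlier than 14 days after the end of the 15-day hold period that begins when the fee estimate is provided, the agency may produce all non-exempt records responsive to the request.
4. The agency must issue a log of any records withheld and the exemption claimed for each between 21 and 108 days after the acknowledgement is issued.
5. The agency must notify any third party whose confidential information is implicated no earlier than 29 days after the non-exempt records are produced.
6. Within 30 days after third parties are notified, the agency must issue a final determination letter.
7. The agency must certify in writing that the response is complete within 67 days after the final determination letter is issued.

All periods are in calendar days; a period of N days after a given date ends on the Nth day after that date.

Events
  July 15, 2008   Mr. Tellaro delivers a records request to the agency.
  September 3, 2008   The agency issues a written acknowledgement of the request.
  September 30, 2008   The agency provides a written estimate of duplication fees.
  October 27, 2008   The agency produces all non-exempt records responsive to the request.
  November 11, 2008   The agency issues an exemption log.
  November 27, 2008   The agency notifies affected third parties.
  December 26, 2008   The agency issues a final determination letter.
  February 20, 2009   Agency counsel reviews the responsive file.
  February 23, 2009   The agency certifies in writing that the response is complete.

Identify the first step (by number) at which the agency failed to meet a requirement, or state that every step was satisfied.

(1) due by July 15, 2008 + 52 days = September 5, 2008; September 3, 2008 is within that limit.
(2) due by September 3, 2008 + 31 days = October 4, 2008; September 30, 2008 is within that limit.
(3) permitted from October 15, 2008 + 14 days = October 29, 2008 onward; done October 27, 2008 — 2 days too early.

Step 3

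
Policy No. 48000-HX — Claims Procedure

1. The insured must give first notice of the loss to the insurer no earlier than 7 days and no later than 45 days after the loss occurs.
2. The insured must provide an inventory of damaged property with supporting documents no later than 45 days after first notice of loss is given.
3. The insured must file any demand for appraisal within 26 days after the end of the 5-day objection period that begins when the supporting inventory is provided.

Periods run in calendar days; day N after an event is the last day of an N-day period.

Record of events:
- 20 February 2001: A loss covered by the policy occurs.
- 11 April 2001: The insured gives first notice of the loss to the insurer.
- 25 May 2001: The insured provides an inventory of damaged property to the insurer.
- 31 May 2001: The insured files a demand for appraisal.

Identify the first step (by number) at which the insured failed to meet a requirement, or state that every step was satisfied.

Step 1

Step 1: the window is 7–45 days after 20 February 2001 (when the loss occurs), so 27 February 2001 through 6 April 2001; done 11 April 2001 — 5 days after the window closed.
Later steps need not be reached.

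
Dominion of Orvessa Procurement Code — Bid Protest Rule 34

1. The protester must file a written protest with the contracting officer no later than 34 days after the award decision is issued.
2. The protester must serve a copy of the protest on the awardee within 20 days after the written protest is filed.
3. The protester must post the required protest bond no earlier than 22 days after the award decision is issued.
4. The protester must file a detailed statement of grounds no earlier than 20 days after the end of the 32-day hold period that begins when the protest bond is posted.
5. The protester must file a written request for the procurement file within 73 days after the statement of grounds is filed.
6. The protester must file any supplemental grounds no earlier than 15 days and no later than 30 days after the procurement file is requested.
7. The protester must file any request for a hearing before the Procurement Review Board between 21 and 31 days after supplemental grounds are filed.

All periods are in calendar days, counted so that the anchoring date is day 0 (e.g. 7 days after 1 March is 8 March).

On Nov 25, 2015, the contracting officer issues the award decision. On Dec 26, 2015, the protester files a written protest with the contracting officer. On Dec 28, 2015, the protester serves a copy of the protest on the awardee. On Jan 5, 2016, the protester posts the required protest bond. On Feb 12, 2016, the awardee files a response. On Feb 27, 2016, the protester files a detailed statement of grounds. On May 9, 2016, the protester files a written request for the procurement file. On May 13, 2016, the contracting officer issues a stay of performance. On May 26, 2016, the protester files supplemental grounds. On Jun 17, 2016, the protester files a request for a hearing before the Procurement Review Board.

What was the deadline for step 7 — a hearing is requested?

Step 7 runs from May 26, 2016, when supplemental grounds are filed. The window is 21–31 days after May 26, 2016; it closes on Jun 26, 2016.

Jun 26, 2016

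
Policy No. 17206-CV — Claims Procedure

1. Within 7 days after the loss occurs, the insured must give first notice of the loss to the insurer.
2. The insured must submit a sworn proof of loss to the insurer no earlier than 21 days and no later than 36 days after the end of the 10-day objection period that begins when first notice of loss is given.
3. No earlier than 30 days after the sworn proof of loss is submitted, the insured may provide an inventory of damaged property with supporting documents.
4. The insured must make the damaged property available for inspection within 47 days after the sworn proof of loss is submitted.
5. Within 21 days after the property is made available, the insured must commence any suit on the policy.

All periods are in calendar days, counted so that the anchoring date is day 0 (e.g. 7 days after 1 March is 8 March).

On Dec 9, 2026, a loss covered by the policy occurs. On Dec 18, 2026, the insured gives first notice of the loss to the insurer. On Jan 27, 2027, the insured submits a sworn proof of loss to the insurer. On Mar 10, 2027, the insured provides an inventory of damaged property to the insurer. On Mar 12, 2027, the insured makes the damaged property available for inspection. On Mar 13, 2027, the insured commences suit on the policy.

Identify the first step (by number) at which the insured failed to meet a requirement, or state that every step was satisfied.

Step 1

(1) due by Dec 9, 2026 + 7 days = Dec 16, 2026; not done until Dec 18, 2026, 2 days after the deadline.
The procedure was therefore not followed at step 1.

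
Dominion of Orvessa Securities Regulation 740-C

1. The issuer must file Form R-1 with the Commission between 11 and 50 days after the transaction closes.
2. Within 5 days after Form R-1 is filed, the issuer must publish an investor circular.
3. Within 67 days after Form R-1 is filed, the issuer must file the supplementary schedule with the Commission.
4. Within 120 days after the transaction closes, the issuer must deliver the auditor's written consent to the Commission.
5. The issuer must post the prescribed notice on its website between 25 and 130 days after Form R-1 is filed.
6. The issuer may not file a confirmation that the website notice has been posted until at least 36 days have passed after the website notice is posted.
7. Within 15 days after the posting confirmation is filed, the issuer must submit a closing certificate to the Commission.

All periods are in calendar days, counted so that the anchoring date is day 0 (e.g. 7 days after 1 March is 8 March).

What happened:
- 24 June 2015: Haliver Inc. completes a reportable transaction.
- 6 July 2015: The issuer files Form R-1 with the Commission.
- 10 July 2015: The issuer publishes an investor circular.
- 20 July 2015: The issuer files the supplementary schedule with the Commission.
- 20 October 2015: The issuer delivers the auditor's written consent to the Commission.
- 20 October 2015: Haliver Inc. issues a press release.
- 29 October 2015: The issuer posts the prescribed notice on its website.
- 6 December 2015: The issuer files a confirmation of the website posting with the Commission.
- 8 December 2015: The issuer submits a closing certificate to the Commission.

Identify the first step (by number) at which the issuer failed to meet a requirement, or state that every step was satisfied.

None — every step was satisfied

Step 1: the window is 11–50 days after 24 June 2015 (when the transaction closes), so 5 July 2015 through 13 August 2015; done 6 July 2015 — within the window.
Step 2: 5 days after 6 July 2015 (when Form R-1 is filed) is 11 July 2015; 10 July 2015 is within that limit.
Step 3: 67 days after 6 July 2015 (when Form R-1 is filed) is 11 September 2015; done 20 July 2015 — timely.
Step 4: 120 days after 24 June 2015 (when the transaction closes) is 22 October 2015; 20 October 2015 is within that limit.
Step 5: the window is 25–130 days after 6 July 2015 (when Form R-1 is filed), so 31 July 2015 through 13 November 2015; done 29 October 2015 — within the window.
Step 6: the earliest permitted date is 36 days after 29 October 2015 (when the website notice is posted), i.e. 4 December 2015; 6 December 2015 is on or after that date.
Step 7: 15 days after 6 December 2015 (when the posting confirmation is filed) is 21 December 2015; 8 December 2015 is within that limit.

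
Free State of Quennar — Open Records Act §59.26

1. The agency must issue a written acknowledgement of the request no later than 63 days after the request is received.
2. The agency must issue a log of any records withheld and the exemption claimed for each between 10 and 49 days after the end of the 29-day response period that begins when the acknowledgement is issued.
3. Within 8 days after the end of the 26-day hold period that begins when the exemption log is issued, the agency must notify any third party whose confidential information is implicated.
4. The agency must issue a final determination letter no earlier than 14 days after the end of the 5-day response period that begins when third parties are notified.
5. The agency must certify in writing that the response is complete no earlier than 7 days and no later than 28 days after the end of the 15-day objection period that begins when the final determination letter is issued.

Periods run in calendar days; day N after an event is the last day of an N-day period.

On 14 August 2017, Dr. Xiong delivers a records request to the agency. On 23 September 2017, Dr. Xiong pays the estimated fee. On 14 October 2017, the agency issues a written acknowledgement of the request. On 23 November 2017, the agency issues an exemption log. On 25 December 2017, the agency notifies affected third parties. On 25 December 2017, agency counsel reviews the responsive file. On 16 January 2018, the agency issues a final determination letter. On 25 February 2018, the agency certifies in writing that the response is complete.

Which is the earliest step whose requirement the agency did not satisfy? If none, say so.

None — every step was satisfied

Step 1 — counting 63 days from 14 August 2017 (when the request is received) gives a deadline of 16 October 2017; 14 October 2017 is within that limit.
Step 2 — 10 and 49 days from 12 November 2017 (end of the 29-day response period, which began when the acknowledgement is issued on 14 October 2017) are 22 November 2017 and 31 December 2017 respectively; 23 November 2017 falls inside that range.
Step 3 — counting 8 days from 19 December 2017 (end of the 26-day hold period, which began when the exemption log is issued on 23 November 2017) gives a deadline of 27 December 2017; done 25 December 2017 — timely.
Step 4 — must wait 14 days from 30 December 2017 (end of the 5-day response period, which began when third parties are notified on 25 December 2017), so not before 13 January 2018; done 16 January 2018, after the minimum wait.
Step 5 — 7 and 28 days from 31 January 2018 (end of the 15-day objection period, which began when the final determination letter is issued on 16 January 2018) are 7 February 2018 and 28 February 2018 respectively; done 25 February 2018, which is between those dates.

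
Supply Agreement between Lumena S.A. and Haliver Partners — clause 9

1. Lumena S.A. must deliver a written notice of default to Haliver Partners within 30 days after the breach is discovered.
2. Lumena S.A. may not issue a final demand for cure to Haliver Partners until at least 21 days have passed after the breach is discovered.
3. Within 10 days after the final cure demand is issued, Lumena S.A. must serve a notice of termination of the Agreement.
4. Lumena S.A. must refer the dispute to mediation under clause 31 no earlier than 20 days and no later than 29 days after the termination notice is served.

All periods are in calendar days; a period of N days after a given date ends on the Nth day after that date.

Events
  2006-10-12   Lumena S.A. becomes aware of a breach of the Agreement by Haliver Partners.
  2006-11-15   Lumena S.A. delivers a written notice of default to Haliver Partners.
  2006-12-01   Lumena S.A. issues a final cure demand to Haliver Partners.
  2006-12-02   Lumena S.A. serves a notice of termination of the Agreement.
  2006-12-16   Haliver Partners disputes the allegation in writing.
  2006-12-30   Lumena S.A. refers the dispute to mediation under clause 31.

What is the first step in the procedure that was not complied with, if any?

Step 1: 30 days after 2006-10-12 (when the breach is discovered) is 2006-11-11; 2006-11-15 misses that deadline by 4 days.

Step 1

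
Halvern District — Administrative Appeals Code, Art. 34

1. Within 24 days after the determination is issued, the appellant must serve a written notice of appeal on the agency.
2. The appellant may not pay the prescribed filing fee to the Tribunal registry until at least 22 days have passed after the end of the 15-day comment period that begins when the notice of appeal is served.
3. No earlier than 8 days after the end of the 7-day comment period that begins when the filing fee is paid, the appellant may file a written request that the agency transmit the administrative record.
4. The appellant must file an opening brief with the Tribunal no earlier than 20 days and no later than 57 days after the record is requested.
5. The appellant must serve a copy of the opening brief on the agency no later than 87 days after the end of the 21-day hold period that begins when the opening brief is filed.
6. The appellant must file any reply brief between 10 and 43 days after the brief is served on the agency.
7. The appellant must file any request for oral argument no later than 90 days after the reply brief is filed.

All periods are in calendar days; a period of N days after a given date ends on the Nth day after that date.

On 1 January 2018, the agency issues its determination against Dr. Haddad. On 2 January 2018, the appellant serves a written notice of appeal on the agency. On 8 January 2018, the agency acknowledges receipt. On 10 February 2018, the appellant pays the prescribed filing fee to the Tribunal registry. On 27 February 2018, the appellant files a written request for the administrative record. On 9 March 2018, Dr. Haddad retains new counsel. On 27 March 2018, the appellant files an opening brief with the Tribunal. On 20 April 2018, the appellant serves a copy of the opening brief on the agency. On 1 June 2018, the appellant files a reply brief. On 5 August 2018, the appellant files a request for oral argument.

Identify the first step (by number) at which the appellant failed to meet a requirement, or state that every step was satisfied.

Step 1: 24 days after 1 January 2018 (when the determination is issued) is 25 January 2018; done 2 January 2018 — timely.
Step 2: the earliest permitted date is 22 days after 17 January 2018 (end of the 15-day comment period, which began when the notice of appeal is served on 2 January 2018), i.e. 8 February 2018; done 10 February 2018 — permitted.
Step 3: the earliest permitted date is 8 days after 17 February 2018 (end of the 7-day comment period, which began when the filing fee is paid on 10 February 2018), i.e. 25 February 2018; done 27 February 2018, after the minimum wait.
Step 4: the window is 20–57 days after 27 February 2018 (when the record is requested), so 19 March 2018 through 25 April 2018; done 27 March 2018, which is between those dates.
Step 5: 87 days after 17 April 2018 (end of the 21-day hold period, which began when the opening brief is filed on 27 March 2018) is 13 July 2018; done 20 April 2018 — timely.
Step 6: the window is 10–43 days after 20 April 2018 (when the brief is served on the agency), so 30 April 2018 through 2 June 2018; 1 June 2018 falls inside that range.
Step 7: 90 days after 1 June 2018 (when the reply brief is filed) is 30 August 2018; completed 5 August 2018, before the deadline.

None — every step was satisfied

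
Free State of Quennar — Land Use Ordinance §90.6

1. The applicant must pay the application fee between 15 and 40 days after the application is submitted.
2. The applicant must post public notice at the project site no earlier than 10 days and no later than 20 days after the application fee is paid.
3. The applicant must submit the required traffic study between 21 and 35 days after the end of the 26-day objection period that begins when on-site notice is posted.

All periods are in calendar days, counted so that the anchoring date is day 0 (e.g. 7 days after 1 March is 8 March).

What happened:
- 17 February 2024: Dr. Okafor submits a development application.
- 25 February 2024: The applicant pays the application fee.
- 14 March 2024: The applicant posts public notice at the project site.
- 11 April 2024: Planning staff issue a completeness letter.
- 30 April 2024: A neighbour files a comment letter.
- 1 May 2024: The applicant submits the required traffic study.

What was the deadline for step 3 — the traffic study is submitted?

14 May 2024

On-site notice is posted on 14 March 2024; the 26-day objection period therefore ends 9 April 2024, and step 3 runs from that date. The window is 21–35 days after 9 April 2024; it closes on 14 May 2024.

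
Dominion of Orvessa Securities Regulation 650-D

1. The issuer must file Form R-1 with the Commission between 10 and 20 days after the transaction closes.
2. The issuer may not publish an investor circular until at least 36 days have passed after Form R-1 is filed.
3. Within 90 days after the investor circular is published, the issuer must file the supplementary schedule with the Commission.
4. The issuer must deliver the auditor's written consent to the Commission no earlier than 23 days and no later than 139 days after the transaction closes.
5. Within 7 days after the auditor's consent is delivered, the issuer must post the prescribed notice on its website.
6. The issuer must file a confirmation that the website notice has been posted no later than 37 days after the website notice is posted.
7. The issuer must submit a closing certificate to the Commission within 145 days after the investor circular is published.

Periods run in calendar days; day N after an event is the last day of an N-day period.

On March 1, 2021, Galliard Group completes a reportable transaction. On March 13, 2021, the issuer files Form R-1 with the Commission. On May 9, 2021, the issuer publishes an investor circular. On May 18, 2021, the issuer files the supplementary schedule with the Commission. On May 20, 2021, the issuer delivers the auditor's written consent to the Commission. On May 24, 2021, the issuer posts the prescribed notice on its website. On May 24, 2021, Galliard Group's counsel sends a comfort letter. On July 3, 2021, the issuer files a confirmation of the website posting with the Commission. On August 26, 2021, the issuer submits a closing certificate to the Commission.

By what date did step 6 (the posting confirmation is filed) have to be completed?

June 30, 2021

Step 6 runs from May 24, 2021, when the website notice is posted. 37 days after May 24, 2021 is June 30, 2021.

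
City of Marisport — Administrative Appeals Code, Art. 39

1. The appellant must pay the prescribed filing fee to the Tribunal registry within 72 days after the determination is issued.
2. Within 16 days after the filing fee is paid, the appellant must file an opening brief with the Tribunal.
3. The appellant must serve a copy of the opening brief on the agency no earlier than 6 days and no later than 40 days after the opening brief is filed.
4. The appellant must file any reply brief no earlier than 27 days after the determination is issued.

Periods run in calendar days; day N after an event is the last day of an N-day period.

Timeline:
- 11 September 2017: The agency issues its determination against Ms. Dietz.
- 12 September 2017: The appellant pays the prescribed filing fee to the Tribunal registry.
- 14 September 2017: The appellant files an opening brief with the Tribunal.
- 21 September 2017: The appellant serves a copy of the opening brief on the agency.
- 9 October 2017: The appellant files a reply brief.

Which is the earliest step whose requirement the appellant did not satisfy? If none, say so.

Step 1 — counting 72 days from 11 September 2017 (when the determination is issued) gives a deadline of 22 November 2017; done 12 September 2017 — timely.
Step 2 — counting 16 days from 12 September 2017 (when the filing fee is paid) gives a deadline of 28 September 2017; completed 14 September 2017, before the deadline.
Step 3 — 6 and 40 days from 14 September 2017 (when the opening brief is filed) are 20 September 2017 and 24 October 2017 respectively; done 21 September 2017, which is between those dates.
Step 4 — must wait 27 days from 11 September 2017 (when the determination is issued), so not before 8 October 2017; done 9 October 2017 — permitted.

None — every step was satisfied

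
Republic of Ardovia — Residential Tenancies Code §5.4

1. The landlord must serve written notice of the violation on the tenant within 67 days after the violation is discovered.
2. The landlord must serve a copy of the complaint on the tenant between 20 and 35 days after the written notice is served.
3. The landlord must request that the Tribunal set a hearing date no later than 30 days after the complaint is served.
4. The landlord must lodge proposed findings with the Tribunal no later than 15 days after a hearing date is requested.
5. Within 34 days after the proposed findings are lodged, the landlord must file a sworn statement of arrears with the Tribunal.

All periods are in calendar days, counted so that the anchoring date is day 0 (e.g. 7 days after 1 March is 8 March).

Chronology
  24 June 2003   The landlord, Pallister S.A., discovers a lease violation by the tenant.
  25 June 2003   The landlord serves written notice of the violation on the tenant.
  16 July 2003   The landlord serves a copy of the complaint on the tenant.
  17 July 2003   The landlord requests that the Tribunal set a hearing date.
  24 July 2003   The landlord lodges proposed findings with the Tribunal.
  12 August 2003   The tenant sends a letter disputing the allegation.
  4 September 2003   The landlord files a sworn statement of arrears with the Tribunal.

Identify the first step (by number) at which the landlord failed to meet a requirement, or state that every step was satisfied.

Step 5

(1) due by 24 June 2003 + 67 days = 30 August 2003; done 25 June 2003 — timely.
(2) the permitted window runs from 25 June 2003 + 20 = 15 July 2003 to 25 June 2003 + 35 = 30 July 2003; done 16 July 2003 — within the window.
(3) due by 16 July 2003 + 30 days = 15 August 2003; done 17 July 2003 — timely.
(4) due by 17 July 2003 + 15 days = 1 August 2003; completed 24 July 2003, before the deadline.
(5) due by 24 July 2003 + 34 days = 27 August 2003; not done until 4 September 2003, 8 days after the deadline.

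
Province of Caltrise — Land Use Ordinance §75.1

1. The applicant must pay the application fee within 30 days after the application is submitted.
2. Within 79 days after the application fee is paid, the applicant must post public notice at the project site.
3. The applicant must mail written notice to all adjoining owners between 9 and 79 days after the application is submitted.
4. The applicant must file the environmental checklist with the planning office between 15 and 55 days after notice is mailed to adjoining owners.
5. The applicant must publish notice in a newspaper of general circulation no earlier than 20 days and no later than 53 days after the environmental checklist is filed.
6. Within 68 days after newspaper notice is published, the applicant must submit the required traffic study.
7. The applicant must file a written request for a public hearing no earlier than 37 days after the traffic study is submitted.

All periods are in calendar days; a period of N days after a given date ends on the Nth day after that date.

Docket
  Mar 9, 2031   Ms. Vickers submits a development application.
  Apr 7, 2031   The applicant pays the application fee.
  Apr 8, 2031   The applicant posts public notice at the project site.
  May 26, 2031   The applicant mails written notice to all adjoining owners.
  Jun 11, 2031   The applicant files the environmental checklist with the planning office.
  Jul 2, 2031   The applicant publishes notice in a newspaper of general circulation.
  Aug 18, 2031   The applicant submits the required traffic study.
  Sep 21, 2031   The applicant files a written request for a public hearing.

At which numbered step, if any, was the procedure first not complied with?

Step 7

(1) due by Mar 9, 2031 + 30 days = Apr 8, 2031; completed Apr 7, 2031, before the deadline.
(2) due by Apr 7, 2031 + 79 days = Jun 25, 2031; Apr 8, 2031 is within that limit.
(3) the permitted window runs from Mar 9, 2031 + 9 = Mar 18, 2031 to Mar 9, 2031 + 79 = May 27, 2031; May 26, 2031 falls inside that range.
(4) the permitted window runs from May 26, 2031 + 15 = Jun 10, 2031 to May 26, 2031 + 55 = Jul 20, 2031; done Jun 11, 2031 — within the window.
(5) the permitted window runs from Jun 11, 2031 + 20 = Jul 1, 2031 to Jun 11, 2031 + 53 = Aug 3, 2031; done Jul 2, 2031 — within the window.
(6) due by Jul 2, 2031 + 68 days = Sep 8, 2031; Aug 18, 2031 is within that limit.
(7) permitted from Aug 18, 2031 + 37 days = Sep 24, 2031 onward; done Sep 21, 2031 — 3 days too early.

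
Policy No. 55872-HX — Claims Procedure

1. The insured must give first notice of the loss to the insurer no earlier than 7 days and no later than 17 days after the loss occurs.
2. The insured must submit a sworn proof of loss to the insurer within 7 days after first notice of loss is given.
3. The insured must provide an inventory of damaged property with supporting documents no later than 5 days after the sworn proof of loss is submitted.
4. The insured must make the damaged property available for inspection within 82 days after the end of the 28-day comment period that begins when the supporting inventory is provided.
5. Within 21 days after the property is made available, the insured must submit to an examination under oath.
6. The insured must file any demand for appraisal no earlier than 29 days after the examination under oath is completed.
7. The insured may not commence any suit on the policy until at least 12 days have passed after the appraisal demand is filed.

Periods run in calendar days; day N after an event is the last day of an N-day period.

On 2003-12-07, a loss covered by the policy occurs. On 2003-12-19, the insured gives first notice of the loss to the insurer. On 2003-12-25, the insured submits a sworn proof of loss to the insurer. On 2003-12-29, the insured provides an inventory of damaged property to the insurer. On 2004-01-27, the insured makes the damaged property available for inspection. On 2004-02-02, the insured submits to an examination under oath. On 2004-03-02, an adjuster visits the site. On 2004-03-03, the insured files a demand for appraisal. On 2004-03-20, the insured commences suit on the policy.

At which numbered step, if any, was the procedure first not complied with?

None — every step was satisfied

Step 1 — 7 and 17 days from 2003-12-07 (when the loss occurs) are 2003-12-14 and 2003-12-24 respectively; 2003-12-19 falls inside that range.
Step 2 — counting 7 days from 2003-12-19 (when first notice of loss is given) gives a deadline of 2003-12-26; 2003-12-25 is within that limit.
Step 3 — counting 5 days from 2003-12-25 (when the sworn proof of loss is submitted) gives a deadline of 2003-12-30; done 2003-12-29 — timely.
Step 4 — counting 82 days from 2004-01-26 (end of the 28-day comment period, which began when the supporting inventory is provided on 2003-12-29) gives a deadline of 2004-04-17; completed 2004-01-27, before the deadline.
Step 5 — counting 21 days from 2004-01-27 (when the property is made available) gives a deadline of 2004-02-17; done 2004-02-02 — timely.
Step 6 — must wait 29 days from 2004-02-02 (when the examination under oath is completed), so not before 2004-03-02; done 2004-03-03, after the minimum wait.
Step 7 — must wait 12 days from 2004-03-03 (when the appraisal demand is filed), so not before 2004-03-15; done 2004-03-20, after the minimum wait.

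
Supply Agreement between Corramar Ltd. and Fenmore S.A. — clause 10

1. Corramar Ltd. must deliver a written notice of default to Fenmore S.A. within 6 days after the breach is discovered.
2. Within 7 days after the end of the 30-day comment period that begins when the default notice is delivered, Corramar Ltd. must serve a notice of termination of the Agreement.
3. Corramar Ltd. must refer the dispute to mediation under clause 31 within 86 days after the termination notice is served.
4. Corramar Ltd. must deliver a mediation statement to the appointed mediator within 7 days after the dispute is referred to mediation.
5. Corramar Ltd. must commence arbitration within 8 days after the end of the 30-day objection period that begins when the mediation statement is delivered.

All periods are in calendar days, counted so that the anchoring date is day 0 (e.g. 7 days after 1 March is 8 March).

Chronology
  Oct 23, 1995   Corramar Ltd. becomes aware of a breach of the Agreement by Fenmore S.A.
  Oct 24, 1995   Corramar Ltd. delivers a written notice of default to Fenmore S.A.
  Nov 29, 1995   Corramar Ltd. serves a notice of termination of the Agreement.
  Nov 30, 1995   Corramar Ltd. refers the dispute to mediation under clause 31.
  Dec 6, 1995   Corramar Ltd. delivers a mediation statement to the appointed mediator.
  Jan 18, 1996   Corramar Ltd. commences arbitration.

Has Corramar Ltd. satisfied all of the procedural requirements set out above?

(1) due by Oct 23, 1995 + 6 days = Oct 29, 1995; Oct 24, 1995 is within that limit.
(2) due by Nov 23, 1995 + 7 days = Nov 30, 1995; completed Nov 29, 1995, before the deadline.
(3) due by Nov 29, 1995 + 86 days = Feb 23, 1996; completed Nov 30, 1995, before the deadline.
(4) due by Nov 30, 1995 + 7 days = Dec 7, 1995; Dec 6, 1995 is within that limit.
(5) due by Jan 5, 1996 + 8 days = Jan 13, 1996; not done until Jan 18, 1996, 5 days after the deadline.

No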